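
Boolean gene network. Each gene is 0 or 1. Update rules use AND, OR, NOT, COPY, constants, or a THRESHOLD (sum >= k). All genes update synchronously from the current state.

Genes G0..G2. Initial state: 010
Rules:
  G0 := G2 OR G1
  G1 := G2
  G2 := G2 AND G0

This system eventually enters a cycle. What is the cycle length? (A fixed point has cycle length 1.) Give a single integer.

Answer: 1

Derivation:
Step 0: 010
Step 1: G0=G2|G1=0|1=1 G1=G2=0 G2=G2&G0=0&0=0 -> 100
Step 2: G0=G2|G1=0|0=0 G1=G2=0 G2=G2&G0=0&1=0 -> 000
Step 3: G0=G2|G1=0|0=0 G1=G2=0 G2=G2&G0=0&0=0 -> 000
State from step 3 equals state from step 2 -> cycle length 1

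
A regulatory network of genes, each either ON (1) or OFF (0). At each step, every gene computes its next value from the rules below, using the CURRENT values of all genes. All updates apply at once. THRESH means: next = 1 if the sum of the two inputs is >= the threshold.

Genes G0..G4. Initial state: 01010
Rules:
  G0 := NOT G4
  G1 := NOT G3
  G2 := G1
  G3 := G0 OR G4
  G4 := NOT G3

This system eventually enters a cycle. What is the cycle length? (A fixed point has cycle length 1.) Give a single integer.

Answer: 3

Derivation:
Step 0: 01010
Step 1: G0=NOT G4=NOT 0=1 G1=NOT G3=NOT 1=0 G2=G1=1 G3=G0|G4=0|0=0 G4=NOT G3=NOT 1=0 -> 10100
Step 2: G0=NOT G4=NOT 0=1 G1=NOT G3=NOT 0=1 G2=G1=0 G3=G0|G4=1|0=1 G4=NOT G3=NOT 0=1 -> 11011
Step 3: G0=NOT G4=NOT 1=0 G1=NOT G3=NOT 1=0 G2=G1=1 G3=G0|G4=1|1=1 G4=NOT G3=NOT 1=0 -> 00110
Step 4: G0=NOT G4=NOT 0=1 G1=NOT G3=NOT 1=0 G2=G1=0 G3=G0|G4=0|0=0 G4=NOT G3=NOT 1=0 -> 10000
Step 5: G0=NOT G4=NOT 0=1 G1=NOT G3=NOT 0=1 G2=G1=0 G3=G0|G4=1|0=1 G4=NOT G3=NOT 0=1 -> 11011
State from step 5 equals state from step 2 -> cycle length 3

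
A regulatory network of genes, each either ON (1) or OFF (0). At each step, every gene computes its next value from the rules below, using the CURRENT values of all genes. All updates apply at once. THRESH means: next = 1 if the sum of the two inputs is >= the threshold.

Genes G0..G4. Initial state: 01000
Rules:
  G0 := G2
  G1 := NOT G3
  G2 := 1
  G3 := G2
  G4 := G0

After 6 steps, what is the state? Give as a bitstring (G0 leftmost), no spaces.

Step 1: G0=G2=0 G1=NOT G3=NOT 0=1 G2=1(const) G3=G2=0 G4=G0=0 -> 01100
Step 2: G0=G2=1 G1=NOT G3=NOT 0=1 G2=1(const) G3=G2=1 G4=G0=0 -> 11110
Step 3: G0=G2=1 G1=NOT G3=NOT 1=0 G2=1(const) G3=G2=1 G4=G0=1 -> 10111
Step 4: G0=G2=1 G1=NOT G3=NOT 1=0 G2=1(const) G3=G2=1 G4=G0=1 -> 10111
Step 5: G0=G2=1 G1=NOT G3=NOT 1=0 G2=1(const) G3=G2=1 G4=G0=1 -> 10111
Step 6: G0=G2=1 G1=NOT G3=NOT 1=0 G2=1(const) G3=G2=1 G4=G0=1 -> 10111

10111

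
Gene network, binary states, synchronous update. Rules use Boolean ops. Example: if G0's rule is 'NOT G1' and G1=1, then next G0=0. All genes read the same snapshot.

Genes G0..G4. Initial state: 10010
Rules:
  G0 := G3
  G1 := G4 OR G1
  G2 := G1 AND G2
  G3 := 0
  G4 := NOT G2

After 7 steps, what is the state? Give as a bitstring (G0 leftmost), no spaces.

Step 1: G0=G3=1 G1=G4|G1=0|0=0 G2=G1&G2=0&0=0 G3=0(const) G4=NOT G2=NOT 0=1 -> 10001
Step 2: G0=G3=0 G1=G4|G1=1|0=1 G2=G1&G2=0&0=0 G3=0(const) G4=NOT G2=NOT 0=1 -> 01001
Step 3: G0=G3=0 G1=G4|G1=1|1=1 G2=G1&G2=1&0=0 G3=0(const) G4=NOT G2=NOT 0=1 -> 01001
Step 4: G0=G3=0 G1=G4|G1=1|1=1 G2=G1&G2=1&0=0 G3=0(const) G4=NOT G2=NOT 0=1 -> 01001
Step 5: G0=G3=0 G1=G4|G1=1|1=1 G2=G1&G2=1&0=0 G3=0(const) G4=NOT G2=NOT 0=1 -> 01001
Step 6: G0=G3=0 G1=G4|G1=1|1=1 G2=G1&G2=1&0=0 G3=0(const) G4=NOT G2=NOT 0=1 -> 01001
Step 7: G0=G3=0 G1=G4|G1=1|1=1 G2=G1&G2=1&0=0 G3=0(const) G4=NOT G2=NOT 0=1 -> 01001

01001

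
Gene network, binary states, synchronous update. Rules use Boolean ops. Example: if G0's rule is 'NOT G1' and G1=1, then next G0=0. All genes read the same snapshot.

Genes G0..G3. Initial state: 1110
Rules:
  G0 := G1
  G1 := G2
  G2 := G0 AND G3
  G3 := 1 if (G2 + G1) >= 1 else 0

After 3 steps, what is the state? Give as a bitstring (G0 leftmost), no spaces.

Step 1: G0=G1=1 G1=G2=1 G2=G0&G3=1&0=0 G3=(1+1>=1)=1 -> 1101
Step 2: G0=G1=1 G1=G2=0 G2=G0&G3=1&1=1 G3=(0+1>=1)=1 -> 1011
Step 3: G0=G1=0 G1=G2=1 G2=G0&G3=1&1=1 G3=(1+0>=1)=1 -> 0111

0111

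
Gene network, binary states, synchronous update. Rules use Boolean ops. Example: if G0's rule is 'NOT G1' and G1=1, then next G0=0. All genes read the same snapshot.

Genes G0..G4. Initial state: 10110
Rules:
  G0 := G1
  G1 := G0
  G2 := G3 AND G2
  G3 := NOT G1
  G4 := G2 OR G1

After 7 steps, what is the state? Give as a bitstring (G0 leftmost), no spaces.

Step 1: G0=G1=0 G1=G0=1 G2=G3&G2=1&1=1 G3=NOT G1=NOT 0=1 G4=G2|G1=1|0=1 -> 01111
Step 2: G0=G1=1 G1=G0=0 G2=G3&G2=1&1=1 G3=NOT G1=NOT 1=0 G4=G2|G1=1|1=1 -> 10101
Step 3: G0=G1=0 G1=G0=1 G2=G3&G2=0&1=0 G3=NOT G1=NOT 0=1 G4=G2|G1=1|0=1 -> 01011
Step 4: G0=G1=1 G1=G0=0 G2=G3&G2=1&0=0 G3=NOT G1=NOT 1=0 G4=G2|G1=0|1=1 -> 10001
Step 5: G0=G1=0 G1=G0=1 G2=G3&G2=0&0=0 G3=NOT G1=NOT 0=1 G4=G2|G1=0|0=0 -> 01010
Step 6: G0=G1=1 G1=G0=0 G2=G3&G2=1&0=0 G3=NOT G1=NOT 1=0 G4=G2|G1=0|1=1 -> 10001
Step 7: G0=G1=0 G1=G0=1 G2=G3&G2=0&0=0 G3=NOT G1=NOT 0=1 G4=G2|G1=0|0=0 -> 01010

01010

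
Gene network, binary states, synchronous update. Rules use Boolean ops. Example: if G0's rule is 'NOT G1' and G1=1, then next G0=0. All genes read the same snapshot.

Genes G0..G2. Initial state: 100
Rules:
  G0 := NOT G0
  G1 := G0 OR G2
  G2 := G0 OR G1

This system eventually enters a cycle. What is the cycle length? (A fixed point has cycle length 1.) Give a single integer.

Step 0: 100
Step 1: G0=NOT G0=NOT 1=0 G1=G0|G2=1|0=1 G2=G0|G1=1|0=1 -> 011
Step 2: G0=NOT G0=NOT 0=1 G1=G0|G2=0|1=1 G2=G0|G1=0|1=1 -> 111
Step 3: G0=NOT G0=NOT 1=0 G1=G0|G2=1|1=1 G2=G0|G1=1|1=1 -> 011
State from step 3 equals state from step 1 -> cycle length 2

Answer: 2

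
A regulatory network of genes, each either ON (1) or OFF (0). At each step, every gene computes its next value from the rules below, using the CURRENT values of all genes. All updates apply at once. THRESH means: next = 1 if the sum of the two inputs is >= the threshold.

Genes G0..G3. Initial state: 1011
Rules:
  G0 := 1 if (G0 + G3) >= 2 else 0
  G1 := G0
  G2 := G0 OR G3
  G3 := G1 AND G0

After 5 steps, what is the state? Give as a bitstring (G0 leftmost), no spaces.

Step 1: G0=(1+1>=2)=1 G1=G0=1 G2=G0|G3=1|1=1 G3=G1&G0=0&1=0 -> 1110
Step 2: G0=(1+0>=2)=0 G1=G0=1 G2=G0|G3=1|0=1 G3=G1&G0=1&1=1 -> 0111
Step 3: G0=(0+1>=2)=0 G1=G0=0 G2=G0|G3=0|1=1 G3=G1&G0=1&0=0 -> 0010
Step 4: G0=(0+0>=2)=0 G1=G0=0 G2=G0|G3=0|0=0 G3=G1&G0=0&0=0 -> 0000
Step 5: G0=(0+0>=2)=0 G1=G0=0 G2=G0|G3=0|0=0 G3=G1&G0=0&0=0 -> 0000

0000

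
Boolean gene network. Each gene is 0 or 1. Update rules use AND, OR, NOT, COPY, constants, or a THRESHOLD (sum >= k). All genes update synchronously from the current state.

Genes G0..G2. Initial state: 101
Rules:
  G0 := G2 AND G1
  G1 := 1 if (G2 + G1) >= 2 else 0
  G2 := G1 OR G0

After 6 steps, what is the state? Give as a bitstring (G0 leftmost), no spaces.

Step 1: G0=G2&G1=1&0=0 G1=(1+0>=2)=0 G2=G1|G0=0|1=1 -> 001
Step 2: G0=G2&G1=1&0=0 G1=(1+0>=2)=0 G2=G1|G0=0|0=0 -> 000
Step 3: G0=G2&G1=0&0=0 G1=(0+0>=2)=0 G2=G1|G0=0|0=0 -> 000
Step 4: G0=G2&G1=0&0=0 G1=(0+0>=2)=0 G2=G1|G0=0|0=0 -> 000
Step 5: G0=G2&G1=0&0=0 G1=(0+0>=2)=0 G2=G1|G0=0|0=0 -> 000
Step 6: G0=G2&G1=0&0=0 G1=(0+0>=2)=0 G2=G1|G0=0|0=0 -> 000

000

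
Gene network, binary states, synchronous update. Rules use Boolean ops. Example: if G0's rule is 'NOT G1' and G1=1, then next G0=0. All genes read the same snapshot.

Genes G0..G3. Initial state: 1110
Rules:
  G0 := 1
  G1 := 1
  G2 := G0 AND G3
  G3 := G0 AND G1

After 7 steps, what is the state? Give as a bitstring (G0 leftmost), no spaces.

Step 1: G0=1(const) G1=1(const) G2=G0&G3=1&0=0 G3=G0&G1=1&1=1 -> 1101
Step 2: G0=1(const) G1=1(const) G2=G0&G3=1&1=1 G3=G0&G1=1&1=1 -> 1111
Step 3: G0=1(const) G1=1(const) G2=G0&G3=1&1=1 G3=G0&G1=1&1=1 -> 1111
Step 4: G0=1(const) G1=1(const) G2=G0&G3=1&1=1 G3=G0&G1=1&1=1 -> 1111
Step 5: G0=1(const) G1=1(const) G2=G0&G3=1&1=1 G3=G0&G1=1&1=1 -> 1111
Step 6: G0=1(const) G1=1(const) G2=G0&G3=1&1=1 G3=G0&G1=1&1=1 -> 1111
Step 7: G0=1(const) G1=1(const) G2=G0&G3=1&1=1 G3=G0&G1=1&1=1 -> 1111

1111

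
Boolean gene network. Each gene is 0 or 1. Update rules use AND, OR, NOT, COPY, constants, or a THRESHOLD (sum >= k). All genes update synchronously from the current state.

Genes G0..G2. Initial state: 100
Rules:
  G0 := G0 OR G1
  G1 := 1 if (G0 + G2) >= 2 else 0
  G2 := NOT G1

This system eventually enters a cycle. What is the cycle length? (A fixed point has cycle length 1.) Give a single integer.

Answer: 4

Derivation:
Step 0: 100
Step 1: G0=G0|G1=1|0=1 G1=(1+0>=2)=0 G2=NOT G1=NOT 0=1 -> 101
Step 2: G0=G0|G1=1|0=1 G1=(1+1>=2)=1 G2=NOT G1=NOT 0=1 -> 111
Step 3: G0=G0|G1=1|1=1 G1=(1+1>=2)=1 G2=NOT G1=NOT 1=0 -> 110
Step 4: G0=G0|G1=1|1=1 G1=(1+0>=2)=0 G2=NOT G1=NOT 1=0 -> 100
State from step 4 equals state from step 0 -> cycle length 4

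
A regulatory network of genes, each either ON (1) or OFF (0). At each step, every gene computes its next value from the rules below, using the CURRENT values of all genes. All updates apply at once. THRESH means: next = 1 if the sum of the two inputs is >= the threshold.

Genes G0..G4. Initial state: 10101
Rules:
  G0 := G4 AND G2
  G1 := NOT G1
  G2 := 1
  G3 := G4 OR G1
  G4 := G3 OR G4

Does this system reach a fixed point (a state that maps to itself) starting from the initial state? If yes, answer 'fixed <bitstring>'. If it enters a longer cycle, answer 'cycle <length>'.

Answer: cycle 2

Derivation:
Step 0: 10101
Step 1: G0=G4&G2=1&1=1 G1=NOT G1=NOT 0=1 G2=1(const) G3=G4|G1=1|0=1 G4=G3|G4=0|1=1 -> 11111
Step 2: G0=G4&G2=1&1=1 G1=NOT G1=NOT 1=0 G2=1(const) G3=G4|G1=1|1=1 G4=G3|G4=1|1=1 -> 10111
Step 3: G0=G4&G2=1&1=1 G1=NOT G1=NOT 0=1 G2=1(const) G3=G4|G1=1|0=1 G4=G3|G4=1|1=1 -> 11111
Cycle of length 2 starting at step 1 -> no fixed point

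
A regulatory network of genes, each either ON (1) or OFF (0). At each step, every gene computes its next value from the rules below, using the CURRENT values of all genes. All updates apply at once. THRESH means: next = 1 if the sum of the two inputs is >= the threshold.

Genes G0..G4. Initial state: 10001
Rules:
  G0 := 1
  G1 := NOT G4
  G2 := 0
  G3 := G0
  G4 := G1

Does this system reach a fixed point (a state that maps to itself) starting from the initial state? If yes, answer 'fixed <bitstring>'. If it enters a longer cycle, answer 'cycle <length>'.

Answer: cycle 4

Derivation:
Step 0: 10001
Step 1: G0=1(const) G1=NOT G4=NOT 1=0 G2=0(const) G3=G0=1 G4=G1=0 -> 10010
Step 2: G0=1(const) G1=NOT G4=NOT 0=1 G2=0(const) G3=G0=1 G4=G1=0 -> 11010
Step 3: G0=1(const) G1=NOT G4=NOT 0=1 G2=0(const) G3=G0=1 G4=G1=1 -> 11011
Step 4: G0=1(const) G1=NOT G4=NOT 1=0 G2=0(const) G3=G0=1 G4=G1=1 -> 10011
Step 5: G0=1(const) G1=NOT G4=NOT 1=0 G2=0(const) G3=G0=1 G4=G1=0 -> 10010
Cycle of length 4 starting at step 1 -> no fixed point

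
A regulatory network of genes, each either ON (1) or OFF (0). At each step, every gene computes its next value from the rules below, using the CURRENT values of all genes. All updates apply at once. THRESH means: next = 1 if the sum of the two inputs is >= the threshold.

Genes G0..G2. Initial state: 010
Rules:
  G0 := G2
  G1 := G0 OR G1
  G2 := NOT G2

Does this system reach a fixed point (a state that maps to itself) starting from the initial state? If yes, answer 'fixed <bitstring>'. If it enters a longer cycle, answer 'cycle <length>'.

Answer: cycle 2

Derivation:
Step 0: 010
Step 1: G0=G2=0 G1=G0|G1=0|1=1 G2=NOT G2=NOT 0=1 -> 011
Step 2: G0=G2=1 G1=G0|G1=0|1=1 G2=NOT G2=NOT 1=0 -> 110
Step 3: G0=G2=0 G1=G0|G1=1|1=1 G2=NOT G2=NOT 0=1 -> 011
Cycle of length 2 starting at step 1 -> no fixed point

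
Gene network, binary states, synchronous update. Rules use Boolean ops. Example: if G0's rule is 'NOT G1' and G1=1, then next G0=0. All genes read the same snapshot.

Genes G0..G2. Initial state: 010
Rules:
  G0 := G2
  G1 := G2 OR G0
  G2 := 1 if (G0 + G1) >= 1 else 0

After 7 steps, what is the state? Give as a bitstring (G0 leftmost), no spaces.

Step 1: G0=G2=0 G1=G2|G0=0|0=0 G2=(0+1>=1)=1 -> 001
Step 2: G0=G2=1 G1=G2|G0=1|0=1 G2=(0+0>=1)=0 -> 110
Step 3: G0=G2=0 G1=G2|G0=0|1=1 G2=(1+1>=1)=1 -> 011
Step 4: G0=G2=1 G1=G2|G0=1|0=1 G2=(0+1>=1)=1 -> 111
Step 5: G0=G2=1 G1=G2|G0=1|1=1 G2=(1+1>=1)=1 -> 111
Step 6: G0=G2=1 G1=G2|G0=1|1=1 G2=(1+1>=1)=1 -> 111
Step 7: G0=G2=1 G1=G2|G0=1|1=1 G2=(1+1>=1)=1 -> 111

111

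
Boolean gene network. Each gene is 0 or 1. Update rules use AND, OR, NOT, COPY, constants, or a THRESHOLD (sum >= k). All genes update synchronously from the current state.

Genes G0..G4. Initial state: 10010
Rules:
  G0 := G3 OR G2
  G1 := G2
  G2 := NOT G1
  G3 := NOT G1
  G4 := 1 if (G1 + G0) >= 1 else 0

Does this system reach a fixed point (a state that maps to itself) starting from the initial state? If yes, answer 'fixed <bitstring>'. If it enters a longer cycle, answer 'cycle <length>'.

Step 0: 10010
Step 1: G0=G3|G2=1|0=1 G1=G2=0 G2=NOT G1=NOT 0=1 G3=NOT G1=NOT 0=1 G4=(0+1>=1)=1 -> 10111
Step 2: G0=G3|G2=1|1=1 G1=G2=1 G2=NOT G1=NOT 0=1 G3=NOT G1=NOT 0=1 G4=(0+1>=1)=1 -> 11111
Step 3: G0=G3|G2=1|1=1 G1=G2=1 G2=NOT G1=NOT 1=0 G3=NOT G1=NOT 1=0 G4=(1+1>=1)=1 -> 11001
Step 4: G0=G3|G2=0|0=0 G1=G2=0 G2=NOT G1=NOT 1=0 G3=NOT G1=NOT 1=0 G4=(1+1>=1)=1 -> 00001
Step 5: G0=G3|G2=0|0=0 G1=G2=0 G2=NOT G1=NOT 0=1 G3=NOT G1=NOT 0=1 G4=(0+0>=1)=0 -> 00110
Step 6: G0=G3|G2=1|1=1 G1=G2=1 G2=NOT G1=NOT 0=1 G3=NOT G1=NOT 0=1 G4=(0+0>=1)=0 -> 11110
Step 7: G0=G3|G2=1|1=1 G1=G2=1 G2=NOT G1=NOT 1=0 G3=NOT G1=NOT 1=0 G4=(1+1>=1)=1 -> 11001
Cycle of length 4 starting at step 3 -> no fixed point

Answer: cycle 4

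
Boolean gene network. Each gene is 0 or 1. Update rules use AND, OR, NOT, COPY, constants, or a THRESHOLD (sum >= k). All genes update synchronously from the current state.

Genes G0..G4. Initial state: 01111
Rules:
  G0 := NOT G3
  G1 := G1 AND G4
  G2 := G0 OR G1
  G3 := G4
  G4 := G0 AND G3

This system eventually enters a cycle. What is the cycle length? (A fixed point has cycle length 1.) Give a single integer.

Step 0: 01111
Step 1: G0=NOT G3=NOT 1=0 G1=G1&G4=1&1=1 G2=G0|G1=0|1=1 G3=G4=1 G4=G0&G3=0&1=0 -> 01110
Step 2: G0=NOT G3=NOT 1=0 G1=G1&G4=1&0=0 G2=G0|G1=0|1=1 G3=G4=0 G4=G0&G3=0&1=0 -> 00100
Step 3: G0=NOT G3=NOT 0=1 G1=G1&G4=0&0=0 G2=G0|G1=0|0=0 G3=G4=0 G4=G0&G3=0&0=0 -> 10000
Step 4: G0=NOT G3=NOT 0=1 G1=G1&G4=0&0=0 G2=G0|G1=1|0=1 G3=G4=0 G4=G0&G3=1&0=0 -> 10100
Step 5: G0=NOT G3=NOT 0=1 G1=G1&G4=0&0=0 G2=G0|G1=1|0=1 G3=G4=0 G4=G0&G3=1&0=0 -> 10100
State from step 5 equals state from step 4 -> cycle length 1

Answer: 1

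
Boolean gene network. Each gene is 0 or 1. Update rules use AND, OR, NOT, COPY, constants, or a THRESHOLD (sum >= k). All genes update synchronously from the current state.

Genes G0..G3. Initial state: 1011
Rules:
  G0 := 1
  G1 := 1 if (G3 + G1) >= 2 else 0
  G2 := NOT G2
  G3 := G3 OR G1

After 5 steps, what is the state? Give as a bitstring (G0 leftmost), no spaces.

Step 1: G0=1(const) G1=(1+0>=2)=0 G2=NOT G2=NOT 1=0 G3=G3|G1=1|0=1 -> 1001
Step 2: G0=1(const) G1=(1+0>=2)=0 G2=NOT G2=NOT 0=1 G3=G3|G1=1|0=1 -> 1011
Step 3: G0=1(const) G1=(1+0>=2)=0 G2=NOT G2=NOT 1=0 G3=G3|G1=1|0=1 -> 1001
Step 4: G0=1(const) G1=(1+0>=2)=0 G2=NOT G2=NOT 0=1 G3=G3|G1=1|0=1 -> 1011
Step 5: G0=1(const) G1=(1+0>=2)=0 G2=NOT G2=NOT 1=0 G3=G3|G1=1|0=1 -> 1001

1001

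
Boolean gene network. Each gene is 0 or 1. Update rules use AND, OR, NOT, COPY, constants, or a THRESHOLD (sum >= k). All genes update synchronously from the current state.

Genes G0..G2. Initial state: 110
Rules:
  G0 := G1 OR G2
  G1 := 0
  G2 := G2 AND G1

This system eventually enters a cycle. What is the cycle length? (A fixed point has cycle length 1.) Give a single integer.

Step 0: 110
Step 1: G0=G1|G2=1|0=1 G1=0(const) G2=G2&G1=0&1=0 -> 100
Step 2: G0=G1|G2=0|0=0 G1=0(const) G2=G2&G1=0&0=0 -> 000
Step 3: G0=G1|G2=0|0=0 G1=0(const) G2=G2&G1=0&0=0 -> 000
State from step 3 equals state from step 2 -> cycle length 1

Answer: 1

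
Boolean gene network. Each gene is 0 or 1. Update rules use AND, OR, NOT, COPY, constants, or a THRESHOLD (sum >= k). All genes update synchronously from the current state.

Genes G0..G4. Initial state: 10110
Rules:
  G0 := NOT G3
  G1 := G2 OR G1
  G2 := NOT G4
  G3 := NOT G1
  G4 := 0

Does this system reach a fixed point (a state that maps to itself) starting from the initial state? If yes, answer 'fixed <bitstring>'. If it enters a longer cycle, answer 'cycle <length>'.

Step 0: 10110
Step 1: G0=NOT G3=NOT 1=0 G1=G2|G1=1|0=1 G2=NOT G4=NOT 0=1 G3=NOT G1=NOT 0=1 G4=0(const) -> 01110
Step 2: G0=NOT G3=NOT 1=0 G1=G2|G1=1|1=1 G2=NOT G4=NOT 0=1 G3=NOT G1=NOT 1=0 G4=0(const) -> 01100
Step 3: G0=NOT G3=NOT 0=1 G1=G2|G1=1|1=1 G2=NOT G4=NOT 0=1 G3=NOT G1=NOT 1=0 G4=0(const) -> 11100
Step 4: G0=NOT G3=NOT 0=1 G1=G2|G1=1|1=1 G2=NOT G4=NOT 0=1 G3=NOT G1=NOT 1=0 G4=0(const) -> 11100
Fixed point reached at step 3: 11100

Answer: fixed 11100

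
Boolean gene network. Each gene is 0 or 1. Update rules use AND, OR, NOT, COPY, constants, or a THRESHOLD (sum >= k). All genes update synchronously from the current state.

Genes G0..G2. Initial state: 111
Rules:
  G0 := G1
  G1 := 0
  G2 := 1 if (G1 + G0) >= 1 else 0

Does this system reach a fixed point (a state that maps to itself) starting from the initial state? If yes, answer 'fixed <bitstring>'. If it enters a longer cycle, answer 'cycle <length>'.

Step 0: 111
Step 1: G0=G1=1 G1=0(const) G2=(1+1>=1)=1 -> 101
Step 2: G0=G1=0 G1=0(const) G2=(0+1>=1)=1 -> 001
Step 3: G0=G1=0 G1=0(const) G2=(0+0>=1)=0 -> 000
Step 4: G0=G1=0 G1=0(const) G2=(0+0>=1)=0 -> 000
Fixed point reached at step 3: 000

Answer: fixed 000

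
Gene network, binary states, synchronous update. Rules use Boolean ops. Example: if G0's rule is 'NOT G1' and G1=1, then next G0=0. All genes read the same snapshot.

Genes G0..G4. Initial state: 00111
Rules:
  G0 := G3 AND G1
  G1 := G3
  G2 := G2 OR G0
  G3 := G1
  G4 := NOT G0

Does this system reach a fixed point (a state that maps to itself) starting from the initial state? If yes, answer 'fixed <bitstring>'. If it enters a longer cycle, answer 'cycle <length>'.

Step 0: 00111
Step 1: G0=G3&G1=1&0=0 G1=G3=1 G2=G2|G0=1|0=1 G3=G1=0 G4=NOT G0=NOT 0=1 -> 01101
Step 2: G0=G3&G1=0&1=0 G1=G3=0 G2=G2|G0=1|0=1 G3=G1=1 G4=NOT G0=NOT 0=1 -> 00111
Cycle of length 2 starting at step 0 -> no fixed point

Answer: cycle 2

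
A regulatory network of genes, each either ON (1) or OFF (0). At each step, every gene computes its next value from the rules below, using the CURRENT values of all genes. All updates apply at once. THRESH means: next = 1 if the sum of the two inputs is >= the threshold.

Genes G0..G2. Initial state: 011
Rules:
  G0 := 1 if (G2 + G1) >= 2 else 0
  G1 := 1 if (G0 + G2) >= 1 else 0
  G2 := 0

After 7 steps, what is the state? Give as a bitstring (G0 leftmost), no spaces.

Step 1: G0=(1+1>=2)=1 G1=(0+1>=1)=1 G2=0(const) -> 110
Step 2: G0=(0+1>=2)=0 G1=(1+0>=1)=1 G2=0(const) -> 010
Step 3: G0=(0+1>=2)=0 G1=(0+0>=1)=0 G2=0(const) -> 000
Step 4: G0=(0+0>=2)=0 G1=(0+0>=1)=0 G2=0(const) -> 000
Step 5: G0=(0+0>=2)=0 G1=(0+0>=1)=0 G2=0(const) -> 000
Step 6: G0=(0+0>=2)=0 G1=(0+0>=1)=0 G2=0(const) -> 000
Step 7: G0=(0+0>=2)=0 G1=(0+0>=1)=0 G2=0(const) -> 000

000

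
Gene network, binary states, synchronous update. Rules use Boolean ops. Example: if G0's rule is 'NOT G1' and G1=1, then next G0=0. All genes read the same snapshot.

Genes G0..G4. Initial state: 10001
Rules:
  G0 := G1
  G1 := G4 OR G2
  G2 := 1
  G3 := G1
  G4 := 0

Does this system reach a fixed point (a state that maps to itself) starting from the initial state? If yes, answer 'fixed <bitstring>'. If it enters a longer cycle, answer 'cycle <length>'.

Step 0: 10001
Step 1: G0=G1=0 G1=G4|G2=1|0=1 G2=1(const) G3=G1=0 G4=0(const) -> 01100
Step 2: G0=G1=1 G1=G4|G2=0|1=1 G2=1(const) G3=G1=1 G4=0(const) -> 11110
Step 3: G0=G1=1 G1=G4|G2=0|1=1 G2=1(const) G3=G1=1 G4=0(const) -> 11110
Fixed point reached at step 2: 11110

Answer: fixed 11110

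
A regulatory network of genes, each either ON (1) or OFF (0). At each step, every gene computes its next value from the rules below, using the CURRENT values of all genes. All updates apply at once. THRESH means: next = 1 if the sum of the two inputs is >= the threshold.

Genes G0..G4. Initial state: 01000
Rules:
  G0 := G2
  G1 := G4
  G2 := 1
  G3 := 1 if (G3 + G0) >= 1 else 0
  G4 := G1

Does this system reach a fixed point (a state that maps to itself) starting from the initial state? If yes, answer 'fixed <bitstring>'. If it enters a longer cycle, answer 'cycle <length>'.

Answer: cycle 2

Derivation:
Step 0: 01000
Step 1: G0=G2=0 G1=G4=0 G2=1(const) G3=(0+0>=1)=0 G4=G1=1 -> 00101
Step 2: G0=G2=1 G1=G4=1 G2=1(const) G3=(0+0>=1)=0 G4=G1=0 -> 11100
Step 3: G0=G2=1 G1=G4=0 G2=1(const) G3=(0+1>=1)=1 G4=G1=1 -> 10111
Step 4: G0=G2=1 G1=G4=1 G2=1(const) G3=(1+1>=1)=1 G4=G1=0 -> 11110
Step 5: G0=G2=1 G1=G4=0 G2=1(const) G3=(1+1>=1)=1 G4=G1=1 -> 10111
Cycle of length 2 starting at step 3 -> no fixed point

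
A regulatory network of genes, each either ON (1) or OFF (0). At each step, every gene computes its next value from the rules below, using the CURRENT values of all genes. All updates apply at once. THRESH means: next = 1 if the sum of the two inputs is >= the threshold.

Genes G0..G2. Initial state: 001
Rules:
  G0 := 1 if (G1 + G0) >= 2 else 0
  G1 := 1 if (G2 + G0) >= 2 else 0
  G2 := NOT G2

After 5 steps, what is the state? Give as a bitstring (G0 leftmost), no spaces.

Step 1: G0=(0+0>=2)=0 G1=(1+0>=2)=0 G2=NOT G2=NOT 1=0 -> 000
Step 2: G0=(0+0>=2)=0 G1=(0+0>=2)=0 G2=NOT G2=NOT 0=1 -> 001
Step 3: G0=(0+0>=2)=0 G1=(1+0>=2)=0 G2=NOT G2=NOT 1=0 -> 000
Step 4: G0=(0+0>=2)=0 G1=(0+0>=2)=0 G2=NOT G2=NOT 0=1 -> 001
Step 5: G0=(0+0>=2)=0 G1=(1+0>=2)=0 G2=NOT G2=NOT 1=0 -> 000

000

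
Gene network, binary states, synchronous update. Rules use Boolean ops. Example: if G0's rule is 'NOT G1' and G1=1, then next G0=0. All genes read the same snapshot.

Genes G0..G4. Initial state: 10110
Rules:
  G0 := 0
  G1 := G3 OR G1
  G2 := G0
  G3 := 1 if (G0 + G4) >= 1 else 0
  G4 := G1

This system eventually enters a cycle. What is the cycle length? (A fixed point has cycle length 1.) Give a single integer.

Answer: 1

Derivation:
Step 0: 10110
Step 1: G0=0(const) G1=G3|G1=1|0=1 G2=G0=1 G3=(1+0>=1)=1 G4=G1=0 -> 01110
Step 2: G0=0(const) G1=G3|G1=1|1=1 G2=G0=0 G3=(0+0>=1)=0 G4=G1=1 -> 01001
Step 3: G0=0(const) G1=G3|G1=0|1=1 G2=G0=0 G3=(0+1>=1)=1 G4=G1=1 -> 01011
Step 4: G0=0(const) G1=G3|G1=1|1=1 G2=G0=0 G3=(0+1>=1)=1 G4=G1=1 -> 01011
State from step 4 equals state from step 3 -> cycle length 1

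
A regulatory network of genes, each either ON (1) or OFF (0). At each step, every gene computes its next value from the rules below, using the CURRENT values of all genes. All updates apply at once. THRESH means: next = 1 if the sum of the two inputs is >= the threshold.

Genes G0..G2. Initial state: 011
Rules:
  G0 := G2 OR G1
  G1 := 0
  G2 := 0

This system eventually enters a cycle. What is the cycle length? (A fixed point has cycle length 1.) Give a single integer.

Step 0: 011
Step 1: G0=G2|G1=1|1=1 G1=0(const) G2=0(const) -> 100
Step 2: G0=G2|G1=0|0=0 G1=0(const) G2=0(const) -> 000
Step 3: G0=G2|G1=0|0=0 G1=0(const) G2=0(const) -> 000
State from step 3 equals state from step 2 -> cycle length 1

Answer: 1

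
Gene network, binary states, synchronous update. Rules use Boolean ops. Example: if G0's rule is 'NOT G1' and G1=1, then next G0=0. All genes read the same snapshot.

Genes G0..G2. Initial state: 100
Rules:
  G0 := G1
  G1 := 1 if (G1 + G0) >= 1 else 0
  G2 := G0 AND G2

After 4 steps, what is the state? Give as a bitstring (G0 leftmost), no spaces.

Step 1: G0=G1=0 G1=(0+1>=1)=1 G2=G0&G2=1&0=0 -> 010
Step 2: G0=G1=1 G1=(1+0>=1)=1 G2=G0&G2=0&0=0 -> 110
Step 3: G0=G1=1 G1=(1+1>=1)=1 G2=G0&G2=1&0=0 -> 110
Step 4: G0=G1=1 G1=(1+1>=1)=1 G2=G0&G2=1&0=0 -> 110

110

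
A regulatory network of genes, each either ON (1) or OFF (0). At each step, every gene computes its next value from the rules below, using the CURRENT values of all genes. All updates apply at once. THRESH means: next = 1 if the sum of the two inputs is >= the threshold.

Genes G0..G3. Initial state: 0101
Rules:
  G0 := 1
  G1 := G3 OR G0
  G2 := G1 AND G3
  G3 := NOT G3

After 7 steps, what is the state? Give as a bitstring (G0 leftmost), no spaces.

Step 1: G0=1(const) G1=G3|G0=1|0=1 G2=G1&G3=1&1=1 G3=NOT G3=NOT 1=0 -> 1110
Step 2: G0=1(const) G1=G3|G0=0|1=1 G2=G1&G3=1&0=0 G3=NOT G3=NOT 0=1 -> 1101
Step 3: G0=1(const) G1=G3|G0=1|1=1 G2=G1&G3=1&1=1 G3=NOT G3=NOT 1=0 -> 1110
Step 4: G0=1(const) G1=G3|G0=0|1=1 G2=G1&G3=1&0=0 G3=NOT G3=NOT 0=1 -> 1101
Step 5: G0=1(const) G1=G3|G0=1|1=1 G2=G1&G3=1&1=1 G3=NOT G3=NOT 1=0 -> 1110
Step 6: G0=1(const) G1=G3|G0=0|1=1 G2=G1&G3=1&0=0 G3=NOT G3=NOT 0=1 -> 1101
Step 7: G0=1(const) G1=G3|G0=1|1=1 G2=G1&G3=1&1=1 G3=NOT G3=NOT 1=0 -> 1110

1110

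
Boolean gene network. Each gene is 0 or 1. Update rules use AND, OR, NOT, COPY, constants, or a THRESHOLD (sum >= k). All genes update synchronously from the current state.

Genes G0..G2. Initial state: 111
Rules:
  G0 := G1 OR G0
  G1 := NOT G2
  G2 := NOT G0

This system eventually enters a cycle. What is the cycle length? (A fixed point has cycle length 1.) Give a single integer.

Step 0: 111
Step 1: G0=G1|G0=1|1=1 G1=NOT G2=NOT 1=0 G2=NOT G0=NOT 1=0 -> 100
Step 2: G0=G1|G0=0|1=1 G1=NOT G2=NOT 0=1 G2=NOT G0=NOT 1=0 -> 110
Step 3: G0=G1|G0=1|1=1 G1=NOT G2=NOT 0=1 G2=NOT G0=NOT 1=0 -> 110
State from step 3 equals state from step 2 -> cycle length 1

Answer: 1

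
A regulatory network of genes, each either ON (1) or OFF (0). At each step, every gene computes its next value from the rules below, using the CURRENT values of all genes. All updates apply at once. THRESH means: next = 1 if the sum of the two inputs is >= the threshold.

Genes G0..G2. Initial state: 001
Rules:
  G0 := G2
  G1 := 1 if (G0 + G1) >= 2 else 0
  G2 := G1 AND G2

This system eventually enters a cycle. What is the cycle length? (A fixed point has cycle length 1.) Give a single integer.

Answer: 1

Derivation:
Step 0: 001
Step 1: G0=G2=1 G1=(0+0>=2)=0 G2=G1&G2=0&1=0 -> 100
Step 2: G0=G2=0 G1=(1+0>=2)=0 G2=G1&G2=0&0=0 -> 000
Step 3: G0=G2=0 G1=(0+0>=2)=0 G2=G1&G2=0&0=0 -> 000
State from step 3 equals state from step 2 -> cycle length 1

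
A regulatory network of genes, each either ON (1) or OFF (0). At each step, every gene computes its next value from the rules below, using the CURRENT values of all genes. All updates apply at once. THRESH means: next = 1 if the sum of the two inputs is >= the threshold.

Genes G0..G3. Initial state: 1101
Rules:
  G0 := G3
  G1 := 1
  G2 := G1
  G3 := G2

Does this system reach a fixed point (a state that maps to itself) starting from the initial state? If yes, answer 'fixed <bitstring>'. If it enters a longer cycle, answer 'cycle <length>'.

Answer: fixed 1111

Derivation:
Step 0: 1101
Step 1: G0=G3=1 G1=1(const) G2=G1=1 G3=G2=0 -> 1110
Step 2: G0=G3=0 G1=1(const) G2=G1=1 G3=G2=1 -> 0111
Step 3: G0=G3=1 G1=1(const) G2=G1=1 G3=G2=1 -> 1111
Step 4: G0=G3=1 G1=1(const) G2=G1=1 G3=G2=1 -> 1111
Fixed point reached at step 3: 1111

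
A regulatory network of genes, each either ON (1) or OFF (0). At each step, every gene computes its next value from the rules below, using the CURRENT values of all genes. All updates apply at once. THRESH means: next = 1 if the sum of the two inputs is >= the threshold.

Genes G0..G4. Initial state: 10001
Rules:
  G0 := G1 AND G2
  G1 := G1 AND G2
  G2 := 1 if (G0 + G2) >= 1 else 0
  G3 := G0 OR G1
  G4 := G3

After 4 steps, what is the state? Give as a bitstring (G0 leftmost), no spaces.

Step 1: G0=G1&G2=0&0=0 G1=G1&G2=0&0=0 G2=(1+0>=1)=1 G3=G0|G1=1|0=1 G4=G3=0 -> 00110
Step 2: G0=G1&G2=0&1=0 G1=G1&G2=0&1=0 G2=(0+1>=1)=1 G3=G0|G1=0|0=0 G4=G3=1 -> 00101
Step 3: G0=G1&G2=0&1=0 G1=G1&G2=0&1=0 G2=(0+1>=1)=1 G3=G0|G1=0|0=0 G4=G3=0 -> 00100
Step 4: G0=G1&G2=0&1=0 G1=G1&G2=0&1=0 G2=(0+1>=1)=1 G3=G0|G1=0|0=0 G4=G3=0 -> 00100

00100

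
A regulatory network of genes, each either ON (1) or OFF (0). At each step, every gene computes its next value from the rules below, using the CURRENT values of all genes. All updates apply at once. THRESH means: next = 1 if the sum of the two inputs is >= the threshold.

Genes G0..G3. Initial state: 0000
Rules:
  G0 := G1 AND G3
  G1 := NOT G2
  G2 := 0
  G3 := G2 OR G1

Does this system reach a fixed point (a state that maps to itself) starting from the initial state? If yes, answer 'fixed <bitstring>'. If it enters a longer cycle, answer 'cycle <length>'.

Answer: fixed 1101

Derivation:
Step 0: 0000
Step 1: G0=G1&G3=0&0=0 G1=NOT G2=NOT 0=1 G2=0(const) G3=G2|G1=0|0=0 -> 0100
Step 2: G0=G1&G3=1&0=0 G1=NOT G2=NOT 0=1 G2=0(const) G3=G2|G1=0|1=1 -> 0101
Step 3: G0=G1&G3=1&1=1 G1=NOT G2=NOT 0=1 G2=0(const) G3=G2|G1=0|1=1 -> 1101
Step 4: G0=G1&G3=1&1=1 G1=NOT G2=NOT 0=1 G2=0(const) G3=G2|G1=0|1=1 -> 1101
Fixed point reached at step 3: 1101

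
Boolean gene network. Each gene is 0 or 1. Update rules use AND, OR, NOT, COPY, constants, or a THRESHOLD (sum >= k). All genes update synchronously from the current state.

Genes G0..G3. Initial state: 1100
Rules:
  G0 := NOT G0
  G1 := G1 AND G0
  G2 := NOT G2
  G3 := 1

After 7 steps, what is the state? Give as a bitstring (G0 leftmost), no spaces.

Step 1: G0=NOT G0=NOT 1=0 G1=G1&G0=1&1=1 G2=NOT G2=NOT 0=1 G3=1(const) -> 0111
Step 2: G0=NOT G0=NOT 0=1 G1=G1&G0=1&0=0 G2=NOT G2=NOT 1=0 G3=1(const) -> 1001
Step 3: G0=NOT G0=NOT 1=0 G1=G1&G0=0&1=0 G2=NOT G2=NOT 0=1 G3=1(const) -> 0011
Step 4: G0=NOT G0=NOT 0=1 G1=G1&G0=0&0=0 G2=NOT G2=NOT 1=0 G3=1(const) -> 1001
Step 5: G0=NOT G0=NOT 1=0 G1=G1&G0=0&1=0 G2=NOT G2=NOT 0=1 G3=1(const) -> 0011
Step 6: G0=NOT G0=NOT 0=1 G1=G1&G0=0&0=0 G2=NOT G2=NOT 1=0 G3=1(const) -> 1001
Step 7: G0=NOT G0=NOT 1=0 G1=G1&G0=0&1=0 G2=NOT G2=NOT 0=1 G3=1(const) -> 0011

0011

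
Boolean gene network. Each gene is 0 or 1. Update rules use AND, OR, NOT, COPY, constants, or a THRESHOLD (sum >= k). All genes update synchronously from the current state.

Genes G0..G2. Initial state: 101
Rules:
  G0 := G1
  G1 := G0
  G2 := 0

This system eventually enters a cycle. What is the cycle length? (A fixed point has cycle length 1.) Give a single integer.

Step 0: 101
Step 1: G0=G1=0 G1=G0=1 G2=0(const) -> 010
Step 2: G0=G1=1 G1=G0=0 G2=0(const) -> 100
Step 3: G0=G1=0 G1=G0=1 G2=0(const) -> 010
State from step 3 equals state from step 1 -> cycle length 2

Answer: 2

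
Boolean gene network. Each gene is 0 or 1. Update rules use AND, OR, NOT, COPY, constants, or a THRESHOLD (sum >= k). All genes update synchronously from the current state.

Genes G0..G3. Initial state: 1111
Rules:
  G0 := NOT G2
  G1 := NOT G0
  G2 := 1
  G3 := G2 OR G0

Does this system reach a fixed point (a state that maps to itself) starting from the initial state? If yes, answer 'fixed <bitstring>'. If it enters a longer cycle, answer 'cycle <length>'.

Answer: fixed 0111

Derivation:
Step 0: 1111
Step 1: G0=NOT G2=NOT 1=0 G1=NOT G0=NOT 1=0 G2=1(const) G3=G2|G0=1|1=1 -> 0011
Step 2: G0=NOT G2=NOT 1=0 G1=NOT G0=NOT 0=1 G2=1(const) G3=G2|G0=1|0=1 -> 0111
Step 3: G0=NOT G2=NOT 1=0 G1=NOT G0=NOT 0=1 G2=1(const) G3=G2|G0=1|0=1 -> 0111
Fixed point reached at step 2: 0111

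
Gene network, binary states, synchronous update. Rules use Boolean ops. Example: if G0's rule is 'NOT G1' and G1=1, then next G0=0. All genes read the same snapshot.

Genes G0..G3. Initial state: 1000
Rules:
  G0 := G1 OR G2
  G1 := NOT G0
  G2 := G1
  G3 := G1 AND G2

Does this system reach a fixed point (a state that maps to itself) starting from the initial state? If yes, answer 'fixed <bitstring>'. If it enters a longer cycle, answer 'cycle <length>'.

Step 0: 1000
Step 1: G0=G1|G2=0|0=0 G1=NOT G0=NOT 1=0 G2=G1=0 G3=G1&G2=0&0=0 -> 0000
Step 2: G0=G1|G2=0|0=0 G1=NOT G0=NOT 0=1 G2=G1=0 G3=G1&G2=0&0=0 -> 0100
Step 3: G0=G1|G2=1|0=1 G1=NOT G0=NOT 0=1 G2=G1=1 G3=G1&G2=1&0=0 -> 1110
Step 4: G0=G1|G2=1|1=1 G1=NOT G0=NOT 1=0 G2=G1=1 G3=G1&G2=1&1=1 -> 1011
Step 5: G0=G1|G2=0|1=1 G1=NOT G0=NOT 1=0 G2=G1=0 G3=G1&G2=0&1=0 -> 1000
Cycle of length 5 starting at step 0 -> no fixed point

Answer: cycle 5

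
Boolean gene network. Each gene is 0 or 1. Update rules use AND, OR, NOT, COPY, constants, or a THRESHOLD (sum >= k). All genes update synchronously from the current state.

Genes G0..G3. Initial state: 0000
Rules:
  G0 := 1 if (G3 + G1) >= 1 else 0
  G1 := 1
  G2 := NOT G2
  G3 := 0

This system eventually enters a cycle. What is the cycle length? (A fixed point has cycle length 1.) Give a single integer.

Answer: 2

Derivation:
Step 0: 0000
Step 1: G0=(0+0>=1)=0 G1=1(const) G2=NOT G2=NOT 0=1 G3=0(const) -> 0110
Step 2: G0=(0+1>=1)=1 G1=1(const) G2=NOT G2=NOT 1=0 G3=0(const) -> 1100
Step 3: G0=(0+1>=1)=1 G1=1(const) G2=NOT G2=NOT 0=1 G3=0(const) -> 1110
Step 4: G0=(0+1>=1)=1 G1=1(const) G2=NOT G2=NOT 1=0 G3=0(const) -> 1100
State from step 4 equals state from step 2 -> cycle length 2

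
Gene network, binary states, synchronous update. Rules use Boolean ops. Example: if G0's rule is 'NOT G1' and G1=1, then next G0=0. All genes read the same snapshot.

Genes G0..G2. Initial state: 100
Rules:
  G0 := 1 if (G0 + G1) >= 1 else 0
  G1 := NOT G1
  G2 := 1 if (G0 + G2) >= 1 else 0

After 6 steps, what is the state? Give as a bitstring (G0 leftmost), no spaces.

Step 1: G0=(1+0>=1)=1 G1=NOT G1=NOT 0=1 G2=(1+0>=1)=1 -> 111
Step 2: G0=(1+1>=1)=1 G1=NOT G1=NOT 1=0 G2=(1+1>=1)=1 -> 101
Step 3: G0=(1+0>=1)=1 G1=NOT G1=NOT 0=1 G2=(1+1>=1)=1 -> 111
Step 4: G0=(1+1>=1)=1 G1=NOT G1=NOT 1=0 G2=(1+1>=1)=1 -> 101
Step 5: G0=(1+0>=1)=1 G1=NOT G1=NOT 0=1 G2=(1+1>=1)=1 -> 111
Step 6: G0=(1+1>=1)=1 G1=NOT G1=NOT 1=0 G2=(1+1>=1)=1 -> 101

101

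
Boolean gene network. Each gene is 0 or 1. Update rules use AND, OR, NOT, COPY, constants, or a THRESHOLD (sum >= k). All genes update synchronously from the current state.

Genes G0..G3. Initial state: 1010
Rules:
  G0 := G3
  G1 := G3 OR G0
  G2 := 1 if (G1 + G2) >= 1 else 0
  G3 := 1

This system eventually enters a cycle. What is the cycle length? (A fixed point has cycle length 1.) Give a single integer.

Answer: 1

Derivation:
Step 0: 1010
Step 1: G0=G3=0 G1=G3|G0=0|1=1 G2=(0+1>=1)=1 G3=1(const) -> 0111
Step 2: G0=G3=1 G1=G3|G0=1|0=1 G2=(1+1>=1)=1 G3=1(const) -> 1111
Step 3: G0=G3=1 G1=G3|G0=1|1=1 G2=(1+1>=1)=1 G3=1(const) -> 1111
State from step 3 equals state from step 2 -> cycle length 1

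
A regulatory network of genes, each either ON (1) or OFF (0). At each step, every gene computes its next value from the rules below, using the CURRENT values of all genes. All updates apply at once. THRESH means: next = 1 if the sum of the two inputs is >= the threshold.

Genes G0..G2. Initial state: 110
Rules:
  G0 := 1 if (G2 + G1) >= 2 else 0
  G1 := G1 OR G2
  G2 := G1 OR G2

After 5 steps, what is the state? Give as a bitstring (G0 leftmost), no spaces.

Step 1: G0=(0+1>=2)=0 G1=G1|G2=1|0=1 G2=G1|G2=1|0=1 -> 011
Step 2: G0=(1+1>=2)=1 G1=G1|G2=1|1=1 G2=G1|G2=1|1=1 -> 111
Step 3: G0=(1+1>=2)=1 G1=G1|G2=1|1=1 G2=G1|G2=1|1=1 -> 111
Step 4: G0=(1+1>=2)=1 G1=G1|G2=1|1=1 G2=G1|G2=1|1=1 -> 111
Step 5: G0=(1+1>=2)=1 G1=G1|G2=1|1=1 G2=G1|G2=1|1=1 -> 111

111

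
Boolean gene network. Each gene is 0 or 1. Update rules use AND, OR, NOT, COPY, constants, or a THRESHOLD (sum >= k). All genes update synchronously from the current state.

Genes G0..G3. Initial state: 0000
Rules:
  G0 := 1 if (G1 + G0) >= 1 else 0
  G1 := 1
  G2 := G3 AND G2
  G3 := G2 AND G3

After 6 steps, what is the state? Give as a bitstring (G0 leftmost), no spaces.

Step 1: G0=(0+0>=1)=0 G1=1(const) G2=G3&G2=0&0=0 G3=G2&G3=0&0=0 -> 0100
Step 2: G0=(1+0>=1)=1 G1=1(const) G2=G3&G2=0&0=0 G3=G2&G3=0&0=0 -> 1100
Step 3: G0=(1+1>=1)=1 G1=1(const) G2=G3&G2=0&0=0 G3=G2&G3=0&0=0 -> 1100
Step 4: G0=(1+1>=1)=1 G1=1(const) G2=G3&G2=0&0=0 G3=G2&G3=0&0=0 -> 1100
Step 5: G0=(1+1>=1)=1 G1=1(const) G2=G3&G2=0&0=0 G3=G2&G3=0&0=0 -> 1100
Step 6: G0=(1+1>=1)=1 G1=1(const) G2=G3&G2=0&0=0 G3=G2&G3=0&0=0 -> 1100

1100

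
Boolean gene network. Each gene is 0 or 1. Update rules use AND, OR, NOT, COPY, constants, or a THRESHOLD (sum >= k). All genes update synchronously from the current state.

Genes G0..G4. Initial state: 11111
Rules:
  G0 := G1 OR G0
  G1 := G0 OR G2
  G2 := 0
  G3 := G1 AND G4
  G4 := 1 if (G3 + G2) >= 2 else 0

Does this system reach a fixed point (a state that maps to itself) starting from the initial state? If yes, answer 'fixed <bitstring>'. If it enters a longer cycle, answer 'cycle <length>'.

Step 0: 11111
Step 1: G0=G1|G0=1|1=1 G1=G0|G2=1|1=1 G2=0(const) G3=G1&G4=1&1=1 G4=(1+1>=2)=1 -> 11011
Step 2: G0=G1|G0=1|1=1 G1=G0|G2=1|0=1 G2=0(const) G3=G1&G4=1&1=1 G4=(1+0>=2)=0 -> 11010
Step 3: G0=G1|G0=1|1=1 G1=G0|G2=1|0=1 G2=0(const) G3=G1&G4=1&0=0 G4=(1+0>=2)=0 -> 11000
Step 4: G0=G1|G0=1|1=1 G1=G0|G2=1|0=1 G2=0(const) G3=G1&G4=1&0=0 G4=(0+0>=2)=0 -> 11000
Fixed point reached at step 3: 11000

Answer: fixed 11000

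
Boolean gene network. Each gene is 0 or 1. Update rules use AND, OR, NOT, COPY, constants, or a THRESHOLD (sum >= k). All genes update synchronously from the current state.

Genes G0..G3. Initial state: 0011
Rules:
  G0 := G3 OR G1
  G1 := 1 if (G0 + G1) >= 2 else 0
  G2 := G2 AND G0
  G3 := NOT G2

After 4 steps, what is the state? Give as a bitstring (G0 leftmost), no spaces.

Step 1: G0=G3|G1=1|0=1 G1=(0+0>=2)=0 G2=G2&G0=1&0=0 G3=NOT G2=NOT 1=0 -> 1000
Step 2: G0=G3|G1=0|0=0 G1=(1+0>=2)=0 G2=G2&G0=0&1=0 G3=NOT G2=NOT 0=1 -> 0001
Step 3: G0=G3|G1=1|0=1 G1=(0+0>=2)=0 G2=G2&G0=0&0=0 G3=NOT G2=NOT 0=1 -> 1001
Step 4: G0=G3|G1=1|0=1 G1=(1+0>=2)=0 G2=G2&G0=0&1=0 G3=NOT G2=NOT 0=1 -> 1001

1001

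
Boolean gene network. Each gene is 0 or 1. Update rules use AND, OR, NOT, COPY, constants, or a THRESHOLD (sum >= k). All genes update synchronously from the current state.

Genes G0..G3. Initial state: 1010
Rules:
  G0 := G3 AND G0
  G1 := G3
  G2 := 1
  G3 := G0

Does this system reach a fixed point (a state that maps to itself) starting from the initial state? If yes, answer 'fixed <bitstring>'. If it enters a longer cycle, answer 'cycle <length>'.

Answer: fixed 0010

Derivation:
Step 0: 1010
Step 1: G0=G3&G0=0&1=0 G1=G3=0 G2=1(const) G3=G0=1 -> 0011
Step 2: G0=G3&G0=1&0=0 G1=G3=1 G2=1(const) G3=G0=0 -> 0110
Step 3: G0=G3&G0=0&0=0 G1=G3=0 G2=1(const) G3=G0=0 -> 0010
Step 4: G0=G3&G0=0&0=0 G1=G3=0 G2=1(const) G3=G0=0 -> 0010
Fixed point reached at step 3: 0010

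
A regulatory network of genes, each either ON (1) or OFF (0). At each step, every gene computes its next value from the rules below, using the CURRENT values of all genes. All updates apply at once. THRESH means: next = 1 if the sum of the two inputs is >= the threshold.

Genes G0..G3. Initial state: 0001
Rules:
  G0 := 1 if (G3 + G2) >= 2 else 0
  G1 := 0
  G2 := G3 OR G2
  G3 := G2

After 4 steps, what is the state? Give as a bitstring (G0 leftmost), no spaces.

Step 1: G0=(1+0>=2)=0 G1=0(const) G2=G3|G2=1|0=1 G3=G2=0 -> 0010
Step 2: G0=(0+1>=2)=0 G1=0(const) G2=G3|G2=0|1=1 G3=G2=1 -> 0011
Step 3: G0=(1+1>=2)=1 G1=0(const) G2=G3|G2=1|1=1 G3=G2=1 -> 1011
Step 4: G0=(1+1>=2)=1 G1=0(const) G2=G3|G2=1|1=1 G3=G2=1 -> 1011

1011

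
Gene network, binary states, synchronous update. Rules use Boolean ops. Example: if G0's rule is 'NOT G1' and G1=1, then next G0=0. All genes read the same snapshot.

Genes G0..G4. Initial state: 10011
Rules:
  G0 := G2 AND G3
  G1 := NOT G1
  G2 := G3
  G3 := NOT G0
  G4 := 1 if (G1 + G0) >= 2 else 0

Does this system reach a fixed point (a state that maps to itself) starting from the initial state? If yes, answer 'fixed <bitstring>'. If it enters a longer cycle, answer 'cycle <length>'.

Answer: cycle 10

Derivation:
Step 0: 10011
Step 1: G0=G2&G3=0&1=0 G1=NOT G1=NOT 0=1 G2=G3=1 G3=NOT G0=NOT 1=0 G4=(0+1>=2)=0 -> 01100
Step 2: G0=G2&G3=1&0=0 G1=NOT G1=NOT 1=0 G2=G3=0 G3=NOT G0=NOT 0=1 G4=(1+0>=2)=0 -> 00010
Step 3: G0=G2&G3=0&1=0 G1=NOT G1=NOT 0=1 G2=G3=1 G3=NOT G0=NOT 0=1 G4=(0+0>=2)=0 -> 01110
Step 4: G0=G2&G3=1&1=1 G1=NOT G1=NOT 1=0 G2=G3=1 G3=NOT G0=NOT 0=1 G4=(1+0>=2)=0 -> 10110
Step 5: G0=G2&G3=1&1=1 G1=NOT G1=NOT 0=1 G2=G3=1 G3=NOT G0=NOT 1=0 G4=(0+1>=2)=0 -> 11100
Step 6: G0=G2&G3=1&0=0 G1=NOT G1=NOT 1=0 G2=G3=0 G3=NOT G0=NOT 1=0 G4=(1+1>=2)=1 -> 00001
Step 7: G0=G2&G3=0&0=0 G1=NOT G1=NOT 0=1 G2=G3=0 G3=NOT G0=NOT 0=1 G4=(0+0>=2)=0 -> 01010
Step 8: G0=G2&G3=0&1=0 G1=NOT G1=NOT 1=0 G2=G3=1 G3=NOT G0=NOT 0=1 G4=(1+0>=2)=0 -> 00110
Step 9: G0=G2&G3=1&1=1 G1=NOT G1=NOT 0=1 G2=G3=1 G3=NOT G0=NOT 0=1 G4=(0+0>=2)=0 -> 11110
Step 10: G0=G2&G3=1&1=1 G1=NOT G1=NOT 1=0 G2=G3=1 G3=NOT G0=NOT 1=0 G4=(1+1>=2)=1 -> 10101
Step 11: G0=G2&G3=1&0=0 G1=NOT G1=NOT 0=1 G2=G3=0 G3=NOT G0=NOT 1=0 G4=(0+1>=2)=0 -> 01000
Step 12: G0=G2&G3=0&0=0 G1=NOT G1=NOT 1=0 G2=G3=0 G3=NOT G0=NOT 0=1 G4=(1+0>=2)=0 -> 00010
Cycle of length 10 starting at step 2 -> no fixed point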